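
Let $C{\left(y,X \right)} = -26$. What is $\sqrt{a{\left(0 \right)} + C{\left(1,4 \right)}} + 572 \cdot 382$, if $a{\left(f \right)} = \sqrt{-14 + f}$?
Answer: $218504 + \sqrt{-26 + i \sqrt{14}} \approx 2.185 \cdot 10^{5} + 5.1121 i$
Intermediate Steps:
$\sqrt{a{\left(0 \right)} + C{\left(1,4 \right)}} + 572 \cdot 382 = \sqrt{\sqrt{-14 + 0} - 26} + 572 \cdot 382 = \sqrt{\sqrt{-14} - 26} + 218504 = \sqrt{i \sqrt{14} - 26} + 218504 = \sqrt{-26 + i \sqrt{14}} + 218504 = 218504 + \sqrt{-26 + i \sqrt{14}}$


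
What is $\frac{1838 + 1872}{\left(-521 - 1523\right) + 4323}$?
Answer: $\frac{70}{43} \approx 1.6279$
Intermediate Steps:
$\frac{1838 + 1872}{\left(-521 - 1523\right) + 4323} = \frac{3710}{\left(-521 - 1523\right) + 4323} = \frac{3710}{-2044 + 4323} = \frac{3710}{2279} = 3710 \cdot \frac{1}{2279} = \frac{70}{43}$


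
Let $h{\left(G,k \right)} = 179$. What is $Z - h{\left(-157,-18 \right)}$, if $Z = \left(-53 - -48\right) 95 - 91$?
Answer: $-745$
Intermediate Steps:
$Z = -566$ ($Z = \left(-53 + 48\right) 95 - 91 = \left(-5\right) 95 - 91 = -475 - 91 = -566$)
$Z - h{\left(-157,-18 \right)} = -566 - 179 = -745$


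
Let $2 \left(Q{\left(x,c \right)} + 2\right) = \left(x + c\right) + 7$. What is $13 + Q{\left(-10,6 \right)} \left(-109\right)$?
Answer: $\frac{135}{2} \approx 67.5$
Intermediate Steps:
$Q{\left(x,c \right)} = \frac{3}{2} + \frac{c}{2} + \frac{x}{2}$ ($Q{\left(x,c \right)} = -2 + \frac{\left(x + c\right) + 7}{2} = -2 + \frac{\left(c + x\right) + 7}{2} = -2 + \frac{7 + c + x}{2} = -2 + \left(\frac{7}{2} + \frac{c}{2} + \frac{x}{2}\right) = \frac{3}{2} + \frac{c}{2} + \frac{x}{2}$)
$13 + Q{\left(-10,6 \right)} \left(-109\right) = 13 + \left(\frac{3}{2} + \frac{1}{2} \cdot 6 + \frac{1}{2} \left(-10\right)\right) \left(-109\right) = 13 + \left(\frac{3}{2} + 3 - 5\right) \left(-109\right) = 13 - - \frac{109}{2} = 13 + \frac{109}{2} = \frac{135}{2}$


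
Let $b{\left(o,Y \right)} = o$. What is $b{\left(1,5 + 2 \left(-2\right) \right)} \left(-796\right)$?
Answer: $-796$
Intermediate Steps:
$b{\left(1,5 + 2 \left(-2\right) \right)} \left(-796\right) = 1 \left(-796\right) = -796$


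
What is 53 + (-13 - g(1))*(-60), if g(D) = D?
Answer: 893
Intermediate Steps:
53 + (-13 - g(1))*(-60) = 53 + (-13 - 1*1)*(-60) = 53 + (-13 - 1)*(-60) = 53 - 14*(-60) = 53 + 840 = 893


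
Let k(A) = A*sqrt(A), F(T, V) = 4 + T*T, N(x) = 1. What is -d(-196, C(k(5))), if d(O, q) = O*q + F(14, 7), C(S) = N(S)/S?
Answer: -200 + 196*sqrt(5)/25 ≈ -182.47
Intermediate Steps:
F(T, V) = 4 + T**2
k(A) = A**(3/2)
C(S) = 1/S
d(O, q) = 200 + O*q (d(O, q) = O*q + (4 + 14**2) = O*q + (4 + 196) = O*q + 200 = 200 + O*q)
-d(-196, C(k(5))) = -(200 - 196*sqrt(5)/25) = -200 + 196*sqrt(5)/25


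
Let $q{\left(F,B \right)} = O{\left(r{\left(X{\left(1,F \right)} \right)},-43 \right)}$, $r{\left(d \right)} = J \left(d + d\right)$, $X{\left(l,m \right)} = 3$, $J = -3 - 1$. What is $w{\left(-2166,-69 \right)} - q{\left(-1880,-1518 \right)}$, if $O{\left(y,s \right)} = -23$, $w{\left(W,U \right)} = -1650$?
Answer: $-1627$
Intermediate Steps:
$J = -4$
$r{\left(d \right)} = - 8 d$ ($r{\left(d \right)} = - 4 \left(d + d\right) = - 4 \cdot 2 d = - 8 d$)
$q{\left(F,B \right)} = -23$
$w{\left(-2166,-69 \right)} - q{\left(-1880,-1518 \right)} = -1650 - -23 = -1650 + 23 = -1627$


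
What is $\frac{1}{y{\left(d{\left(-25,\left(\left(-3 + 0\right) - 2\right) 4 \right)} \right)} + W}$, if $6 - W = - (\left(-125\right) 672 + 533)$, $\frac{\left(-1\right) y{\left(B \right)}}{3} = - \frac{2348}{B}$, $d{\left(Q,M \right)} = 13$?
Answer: $- \frac{13}{1077949} \approx -1.206 \cdot 10^{-5}$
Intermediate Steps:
$y{\left(B \right)} = \frac{7044}{B}$ ($y{\left(B \right)} = - 3 \left(- \frac{2348}{B}\right) = \frac{7044}{B}$)
$W = -83461$ ($W = 6 - - (\left(-125\right) 672 + 533) = 6 - - (-84000 + 533) = 6 - \left(-1\right) \left(-83467\right) = 6 - 83467 = -83461$)
$\frac{1}{y{\left(d{\left(-25,\left(\left(-3 + 0\right) - 2\right) 4 \right)} \right)} + W} = \frac{1}{\frac{7044}{13} - 83461} = \frac{1}{- \frac{1077949}{13}} = - \frac{13}{1077949}$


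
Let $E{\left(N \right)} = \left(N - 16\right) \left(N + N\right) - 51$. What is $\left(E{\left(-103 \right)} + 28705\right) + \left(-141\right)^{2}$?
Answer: $73049$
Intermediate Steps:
$E{\left(N \right)} = -51 + 2 N \left(-16 + N\right)$ ($E{\left(N \right)} = \left(-16 + N\right) 2 N - 51 = 2 N \left(-16 + N\right) - 51 = -51 + 2 N \left(-16 + N\right)$)
$\left(E{\left(-103 \right)} + 28705\right) + \left(-141\right)^{2} = \left(\left(-51 - -3296 + 2 \left(-103\right)^{2}\right) + 28705\right) + \left(-141\right)^{2} = \left(\left(-51 + 3296 + 2 \cdot 10609\right) + 28705\right) + 19881 = \left(\left(-51 + 3296 + 21218\right) + 28705\right) + 19881 = \left(24463 + 28705\right) + 19881 = 53168 + 19881 = 73049$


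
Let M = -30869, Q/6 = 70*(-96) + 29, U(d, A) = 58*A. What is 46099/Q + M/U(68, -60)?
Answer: 179807059/23284680 ≈ 7.7221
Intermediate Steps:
Q = -40146 (Q = 6*(70*(-96) + 29) = 6*(-6720 + 29) = 6*(-6691) = -40146)
46099/Q + M/U(68, -60) = 46099/(-40146) - 30869/(58*(-60)) = 46099*(-1/40146) - 30869/(-3480) = -46099/40146 - 30869*(-1/3480) = -46099/40146 + 30869/3480 = 179807059/23284680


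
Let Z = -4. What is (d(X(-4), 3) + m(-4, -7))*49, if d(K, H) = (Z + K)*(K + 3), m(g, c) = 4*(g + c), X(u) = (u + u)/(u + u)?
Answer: -2744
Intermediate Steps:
X(u) = 1 (X(u) = (2*u)/((2*u)) = (2*u)*(1/(2*u)) = 1)
m(g, c) = 4*c + 4*g (m(g, c) = 4*(c + g) = 4*c + 4*g)
d(K, H) = (-4 + K)*(3 + K) (d(K, H) = (-4 + K)*(K + 3) = (-4 + K)*(3 + K))
(d(X(-4), 3) + m(-4, -7))*49 = ((-12 + 1**2 - 1*1) + (4*(-7) + 4*(-4)))*49 = ((-12 + 1 - 1) + (-28 - 16))*49 = (-12 - 44)*49 = -56*49 = -2744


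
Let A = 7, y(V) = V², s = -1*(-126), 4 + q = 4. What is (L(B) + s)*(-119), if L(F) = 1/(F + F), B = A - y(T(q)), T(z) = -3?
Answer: -59857/4 ≈ -14964.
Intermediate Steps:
q = 0 (q = -4 + 4 = 0)
s = 126
B = -2 (B = 7 - 1*(-3)² = 7 - 1*9 = 7 - 9 = -2)
L(F) = 1/(2*F)
(L(B) + s)*(-119) = ((½)/(-2) + 126)*(-119) = ((½)*(-½) + 126)*(-119) = (-¼ + 126)*(-119) = (503/4)*(-119) = -59857/4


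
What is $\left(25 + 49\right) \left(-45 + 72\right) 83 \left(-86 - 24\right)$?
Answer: $-18241740$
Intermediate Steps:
$\left(25 + 49\right) \left(-45 + 72\right) 83 \left(-86 - 24\right) = 74 \cdot 27 \cdot 83 \left(-110\right) = 1998 \cdot 83 \left(-110\right) = 165834 \left(-110\right) = -18241740$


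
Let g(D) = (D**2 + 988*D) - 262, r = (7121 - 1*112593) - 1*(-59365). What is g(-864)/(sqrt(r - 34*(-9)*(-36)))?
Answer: 107398*I*sqrt(6347)/19041 ≈ 449.36*I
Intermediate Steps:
r = -46107 (r = (7121 - 112593) + 59365 = -105472 + 59365 = -46107)
g(D) = -262 + D**2 + 988*D
g(-864)/(sqrt(r - 34*(-9)*(-36))) = (-262 + (-864)**2 + 988*(-864))/(sqrt(-46107 - 34*(-9)*(-36))) = (-262 + 746496 - 853632)/(sqrt(-46107 + 306*(-36))) = -107398/sqrt(-46107 - 11016) = -107398*(-I*sqrt(6347)/19041) = -(-107398)*I*sqrt(6347)/19041 = 107398*I*sqrt(6347)/19041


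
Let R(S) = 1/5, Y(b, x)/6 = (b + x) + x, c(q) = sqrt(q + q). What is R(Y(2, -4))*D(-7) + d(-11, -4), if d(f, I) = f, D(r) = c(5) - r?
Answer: -48/5 + sqrt(10)/5 ≈ -8.9675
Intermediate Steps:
c(q) = sqrt(2)*sqrt(q) (c(q) = sqrt(2*q) = sqrt(2)*sqrt(q))
D(r) = sqrt(10) - r (D(r) = sqrt(2)*sqrt(5) - r = sqrt(10) - r)
Y(b, x) = 6*b + 12*x (Y(b, x) = 6*((b + x) + x) = 6*(b + 2*x) = 6*b + 12*x)
R(S) = 1/5
R(Y(2, -4))*D(-7) + d(-11, -4) = (sqrt(10) - 1*(-7))/5 - 11 = (sqrt(10) + 7)/5 - 11 = (7 + sqrt(10))/5 - 11 = (7/5 + sqrt(10)/5) - 11 = -48/5 + sqrt(10)/5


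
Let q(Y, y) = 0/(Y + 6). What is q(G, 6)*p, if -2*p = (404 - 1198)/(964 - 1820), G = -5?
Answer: 0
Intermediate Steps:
q(Y, y) = 0 (q(Y, y) = 0/(6 + Y) = 0)
p = -397/856 (p = -(404 - 1198)/(2*(964 - 1820)) = -(-397)/(-856) = -(-397)*(-1)/856 = -½*397/428 = -397/856 ≈ -0.46379)
q(G, 6)*p = 0*(-397/856) = 0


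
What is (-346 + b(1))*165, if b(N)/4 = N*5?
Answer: -53790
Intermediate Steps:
b(N) = 20*N (b(N) = 4*(N*5) = 4*(5*N) = 20*N)
(-346 + b(1))*165 = (-346 + 20*1)*165 = (-346 + 20)*165 = -326*165 = -53790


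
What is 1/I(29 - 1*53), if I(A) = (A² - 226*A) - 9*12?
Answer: 1/5892 ≈ 0.00016972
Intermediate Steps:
I(A) = -108 + A² - 226*A (I(A) = (A² - 226*A) - 108 = -108 + A² - 226*A)
1/I(29 - 1*53) = 1/(-108 + (29 - 1*53)² - 226*(29 - 1*53)) = 1/(-108 + (29 - 53)² - 226*(29 - 53)) = 1/(-108 + (-24)² - 226*(-24)) = 1/(-108 + 576 + 5424) = 1/5892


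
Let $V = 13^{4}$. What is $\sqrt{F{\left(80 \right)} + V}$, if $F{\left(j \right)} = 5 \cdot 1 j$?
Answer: $\sqrt{28961} \approx 170.18$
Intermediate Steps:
$V = 28561$
$F{\left(j \right)} = 5 j$
$\sqrt{F{\left(80 \right)} + V} = \sqrt{5 \cdot 80 + 28561} = \sqrt{400 + 28561} = \sqrt{28961}$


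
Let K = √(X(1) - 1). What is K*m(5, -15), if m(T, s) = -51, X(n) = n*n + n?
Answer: -51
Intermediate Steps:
X(n) = n + n² (X(n) = n² + n = n + n²)
K = 1 (K = √(1*(1 + 1) - 1) = √(1*2 - 1) = √(2 - 1) = √1 = 1)
K*m(5, -15) = 1*(-51) = -51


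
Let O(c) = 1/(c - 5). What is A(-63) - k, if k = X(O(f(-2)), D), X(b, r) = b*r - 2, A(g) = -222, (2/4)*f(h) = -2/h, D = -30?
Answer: -230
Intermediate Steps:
f(h) = -4/h (f(h) = 2*(-2/h) = -4/h)
O(c) = 1/(-5 + c)
X(b, r) = -2 + b*r
k = 8 (k = -2 - 30/(-5 - 4/(-2)) = -2 - 30/(-5 - 4*(-½)) = -2 - 30/(-5 + 2) = -2 - 30/(-3) = -2 - ⅓*(-30) = -2 + 10 = 8)
A(-63) - k = -222 - 1*8 = -222 - 8 = -230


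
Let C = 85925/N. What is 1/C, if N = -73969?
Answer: -10567/12275 ≈ -0.86086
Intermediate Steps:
C = -12275/10567 (C = 85925/(-73969) = 85925*(-1/73969) = -12275/10567 ≈ -1.1616)
1/C = 1/(-12275/10567) = -10567/12275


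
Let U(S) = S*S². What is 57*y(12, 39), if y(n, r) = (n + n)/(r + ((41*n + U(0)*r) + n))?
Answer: 456/181 ≈ 2.5193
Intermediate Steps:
U(S) = S³
y(n, r) = 2*n/(r + 42*n) (y(n, r) = (n + n)/(r + ((41*n + 0³*r) + n)) = (2*n)/(r + ((41*n + 0*r) + n)) = (2*n)/(r + ((41*n + 0) + n)) = (2*n)/(r + (41*n + n)) = (2*n)/(r + 42*n) = 2*n/(r + 42*n))
57*y(12, 39) = 57*(2*12/(39 + 42*12)) = 57*(2*12/(39 + 504)) = 57*(2*12/543) = 57*(2*12*(1/543)) = 57*(8/181) = 456/181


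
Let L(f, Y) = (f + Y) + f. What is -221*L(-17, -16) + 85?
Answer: 11135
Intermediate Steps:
L(f, Y) = Y + 2*f (L(f, Y) = (Y + f) + f = Y + 2*f)
-221*L(-17, -16) + 85 = -221*(-16 + 2*(-17)) + 85 = -221*(-16 - 34) + 85 = -221*(-50) + 85 = 11050 + 85 = 11135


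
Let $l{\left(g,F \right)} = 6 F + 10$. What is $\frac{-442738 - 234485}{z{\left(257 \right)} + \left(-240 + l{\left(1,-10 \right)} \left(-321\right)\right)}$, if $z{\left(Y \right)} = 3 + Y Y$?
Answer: $- \frac{677223}{81862} \approx -8.2727$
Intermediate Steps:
$l{\left(g,F \right)} = 10 + 6 F$
$z{\left(Y \right)} = 3 + Y^{2}$
$\frac{-442738 - 234485}{z{\left(257 \right)} + \left(-240 + l{\left(1,-10 \right)} \left(-321\right)\right)} = \frac{-442738 - 234485}{\left(3 + 257^{2}\right) - \left(240 - \left(10 + 6 \left(-10\right)\right) \left(-321\right)\right)} = - \frac{677223}{\left(3 + 66049\right) - \left(240 - \left(10 - 60\right) \left(-321\right)\right)} = - \frac{677223}{66052 - -15810} = - \frac{677223}{66052 + \left(-240 + 16050\right)} = - \frac{677223}{66052 + 15810} = - \frac{677223}{81862}$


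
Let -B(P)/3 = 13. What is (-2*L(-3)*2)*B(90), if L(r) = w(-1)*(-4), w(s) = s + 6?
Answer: -3120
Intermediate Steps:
w(s) = 6 + s
B(P) = -39 (B(P) = -3*13 = -39)
L(r) = -20 (L(r) = (6 - 1)*(-4) = 5*(-4) = -20)
(-2*L(-3)*2)*B(90) = (-2*(-20)*2)*(-39) = (40*2)*(-39) = 80*(-39) = -3120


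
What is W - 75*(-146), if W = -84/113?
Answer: 1237266/113 ≈ 10949.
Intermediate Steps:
W = -84/113 (W = -84*1/113 = -84/113 ≈ -0.74336)
W - 75*(-146) = -84/113 - 75*(-146) = -84/113 + 10950 = 1237266/113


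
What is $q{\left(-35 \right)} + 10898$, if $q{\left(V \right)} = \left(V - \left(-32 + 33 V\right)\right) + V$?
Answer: $12015$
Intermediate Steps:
$q{\left(V \right)} = 32 - 31 V$ ($q{\left(V \right)} = \left(V - \left(-32 + 33 V\right)\right) + V = \left(32 - 32 V\right) + V = 32 - 31 V$)
$q{\left(-35 \right)} + 10898 = \left(32 - -1085\right) + 10898 = \left(32 + 1085\right) + 10898 = 1117 + 10898 = 12015$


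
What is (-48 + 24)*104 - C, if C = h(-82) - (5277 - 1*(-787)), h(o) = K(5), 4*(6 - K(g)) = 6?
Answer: 7127/2 ≈ 3563.5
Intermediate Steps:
K(g) = 9/2 (K(g) = 6 - 1/4*6 = 6 - 3/2 = 9/2)
h(o) = 9/2
C = -12119/2 (C = 9/2 - (5277 - 1*(-787)) = 9/2 - (5277 + 787) = 9/2 - 1*6064 = 9/2 - 6064 = -12119/2 ≈ -6059.5)
(-48 + 24)*104 - C = (-48 + 24)*104 - 1*(-12119/2) = -24*104 + 12119/2 = -2496 + 12119/2 = 7127/2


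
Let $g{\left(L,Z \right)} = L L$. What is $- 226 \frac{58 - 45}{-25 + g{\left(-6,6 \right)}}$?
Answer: $- \frac{2938}{11} \approx -267.09$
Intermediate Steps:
$g{\left(L,Z \right)} = L^{2}$
$- 226 \frac{58 - 45}{-25 + g{\left(-6,6 \right)}} = - 226 \frac{58 - 45}{-25 + \left(-6\right)^{2}} = - 226 \frac{13}{-25 + 36} = - 226 \cdot \frac{13}{11} = - 226 \cdot 13 \cdot \frac{1}{11} = \left(-226\right) \frac{13}{11} = - \frac{2938}{11}$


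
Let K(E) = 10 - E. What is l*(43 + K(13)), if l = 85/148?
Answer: 850/37 ≈ 22.973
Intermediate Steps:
l = 85/148 (l = 85*(1/148) = 85/148 ≈ 0.57432)
l*(43 + K(13)) = 85*(43 + (10 - 1*13))/148 = 85*(43 + (10 - 13))/148 = 85*(43 - 3)/148 = (85/148)*40 = 850/37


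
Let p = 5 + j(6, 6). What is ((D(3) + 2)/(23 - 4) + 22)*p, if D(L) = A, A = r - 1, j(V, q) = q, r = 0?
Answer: 4609/19 ≈ 242.58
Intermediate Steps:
A = -1 (A = 0 - 1 = -1)
D(L) = -1
p = 11 (p = 5 + 6 = 11)
((D(3) + 2)/(23 - 4) + 22)*p = ((-1 + 2)/(23 - 4) + 22)*11 = (1/19 + 22)*11 = (419/19)*11 = 4609/19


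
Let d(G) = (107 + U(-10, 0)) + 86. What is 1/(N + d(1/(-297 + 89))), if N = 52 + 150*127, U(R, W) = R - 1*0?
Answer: 1/19285 ≈ 5.1854e-5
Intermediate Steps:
U(R, W) = R (U(R, W) = R + 0 = R)
N = 19102 (N = 52 + 19050 = 19102)
d(G) = 183 (d(G) = (107 - 10) + 86 = 97 + 86 = 183)
1/(N + d(1/(-297 + 89))) = 1/(19102 + 183) = 1/19285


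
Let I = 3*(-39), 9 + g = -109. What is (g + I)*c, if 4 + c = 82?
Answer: -18330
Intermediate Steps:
g = -118 (g = -9 - 109 = -118)
c = 78 (c = -4 + 82 = 78)
I = -117
(g + I)*c = (-118 - 117)*78 = -235*78 = -18330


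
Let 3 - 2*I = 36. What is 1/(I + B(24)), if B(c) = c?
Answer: 2/15 ≈ 0.13333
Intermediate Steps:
I = -33/2 (I = 3/2 - ½*36 = 3/2 - 18 = -33/2 ≈ -16.500)
1/(I + B(24)) = 1/(-33/2 + 24) = 1/(15/2) = 2/15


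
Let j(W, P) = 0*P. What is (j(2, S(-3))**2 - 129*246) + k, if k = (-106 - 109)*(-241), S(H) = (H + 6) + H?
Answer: 20081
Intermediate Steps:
S(H) = 6 + 2*H (S(H) = (6 + H) + H = 6 + 2*H)
j(W, P) = 0
k = 51815 (k = -215*(-241) = 51815)
(j(2, S(-3))**2 - 129*246) + k = (0**2 - 129*246) + 51815 = (0 - 31734) + 51815 = -31734 + 51815 = 20081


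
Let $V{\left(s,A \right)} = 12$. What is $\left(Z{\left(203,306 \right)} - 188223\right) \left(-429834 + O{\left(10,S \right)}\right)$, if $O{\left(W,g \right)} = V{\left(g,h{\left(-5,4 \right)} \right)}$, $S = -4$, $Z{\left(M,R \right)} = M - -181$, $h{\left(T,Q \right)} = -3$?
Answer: $80737334658$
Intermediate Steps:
$Z{\left(M,R \right)} = 181 + M$ ($Z{\left(M,R \right)} = M + 181 = 181 + M$)
$O{\left(W,g \right)} = 12$
$\left(Z{\left(203,306 \right)} - 188223\right) \left(-429834 + O{\left(10,S \right)}\right) = \left(\left(181 + 203\right) - 188223\right) \left(-429834 + 12\right) = \left(384 - 188223\right) \left(-429822\right) = \left(-187839\right) \left(-429822\right) = 80737334658$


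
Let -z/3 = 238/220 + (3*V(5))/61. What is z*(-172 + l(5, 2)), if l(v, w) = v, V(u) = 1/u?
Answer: 733965/1342 ≈ 546.92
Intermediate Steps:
z = -4395/1342 (z = -3*(238/220 + (3/5)/61) = -3*(238*(1/220) + (3*(⅕))*(1/61)) = -3*(119/110 + (⅗)*(1/61)) = -3*(119/110 + 3/305) = -3*1465/1342 = -4395/1342 ≈ -3.2750)
z*(-172 + l(5, 2)) = -4395*(-172 + 5)/1342 = -4395/1342*(-167) = 733965/1342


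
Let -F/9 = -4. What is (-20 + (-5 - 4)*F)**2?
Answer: 118336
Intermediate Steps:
F = 36 (F = -9*(-4) = 36)
(-20 + (-5 - 4)*F)**2 = (-20 + (-5 - 4)*36)**2 = (-20 - 9*36)**2 = (-20 - 324)**2 = (-344)**2 = 118336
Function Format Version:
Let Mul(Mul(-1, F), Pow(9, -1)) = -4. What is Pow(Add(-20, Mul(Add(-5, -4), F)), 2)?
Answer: 118336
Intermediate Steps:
F = 36 (F = Mul(-9, -4) = 36)
Pow(Add(-20, Mul(Add(-5, -4), F)), 2) = Pow(Add(-20, Mul(Add(-5, -4), 36)), 2) = Pow(Add(-20, Mul(-9, 36)), 2) = Pow(Add(-20, -324), 2) = Pow(-344, 2) = 118336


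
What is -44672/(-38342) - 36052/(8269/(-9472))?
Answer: 6546784889408/158524999 ≈ 41298.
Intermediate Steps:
-44672/(-38342) - 36052/(8269/(-9472)) = -44672*(-1/38342) - 36052/(8269*(-1/9472)) = 22336/19171 - 36052/(-8269/9472) = 22336/19171 - 36052*(-9472/8269) = 22336/19171 + 341484544/8269 = 6546784889408/158524999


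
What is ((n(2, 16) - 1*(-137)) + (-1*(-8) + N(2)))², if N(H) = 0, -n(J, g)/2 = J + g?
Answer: 11881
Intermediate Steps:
n(J, g) = -2*J - 2*g (n(J, g) = -2*(J + g) = -2*J - 2*g)
((n(2, 16) - 1*(-137)) + (-1*(-8) + N(2)))² = (((-2*2 - 2*16) - 1*(-137)) + (-1*(-8) + 0))² = (((-4 - 32) + 137) + (8 + 0))² = ((-36 + 137) + 8)² = (101 + 8)² = 109² = 11881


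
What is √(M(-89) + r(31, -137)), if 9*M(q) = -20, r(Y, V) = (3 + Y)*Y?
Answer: √9466/3 ≈ 32.431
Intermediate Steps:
r(Y, V) = Y*(3 + Y)
M(q) = -20/9 (M(q) = (⅑)*(-20) = -20/9)
√(M(-89) + r(31, -137)) = √(-20/9 + 31*(3 + 31)) = √(-20/9 + 31*34) = √(-20/9 + 1054) = √(9466/9) = √9466/3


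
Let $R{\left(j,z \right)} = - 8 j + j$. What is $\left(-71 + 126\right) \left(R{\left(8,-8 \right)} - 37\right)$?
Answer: $-5115$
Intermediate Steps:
$R{\left(j,z \right)} = - 7 j$
$\left(-71 + 126\right) \left(R{\left(8,-8 \right)} - 37\right) = \left(-71 + 126\right) \left(\left(-7\right) 8 - 37\right) = 55 \left(-56 - 37\right) = 55 \left(-93\right) = -5115$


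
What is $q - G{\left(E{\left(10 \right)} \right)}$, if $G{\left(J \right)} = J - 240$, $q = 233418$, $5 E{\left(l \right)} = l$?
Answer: $233656$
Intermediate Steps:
$E{\left(l \right)} = \frac{l}{5}$
$G{\left(J \right)} = -240 + J$
$q - G{\left(E{\left(10 \right)} \right)} = 233418 - \left(-240 + \frac{1}{5} \cdot 10\right) = 233418 - \left(-240 + 2\right) = 233418 - -238 = 233418 + 238 = 233656$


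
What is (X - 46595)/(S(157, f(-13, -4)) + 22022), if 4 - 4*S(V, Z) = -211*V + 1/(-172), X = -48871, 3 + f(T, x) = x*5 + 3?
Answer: -65680608/20849669 ≈ -3.1502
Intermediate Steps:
f(T, x) = 5*x (f(T, x) = -3 + (x*5 + 3) = -3 + (5*x + 3) = -3 + (3 + 5*x) = 5*x)
S(V, Z) = 689/688 + 211*V/4 (S(V, Z) = 1 - (-211*V + 1/(-172))/4 = 1 - (-211*V - 1/172)/4 = 1 - (-1/172 - 211*V)/4 = 1 + (1/688 + 211*V/4) = 689/688 + 211*V/4)
(X - 46595)/(S(157, f(-13, -4)) + 22022) = (-48871 - 46595)/((689/688 + (211/4)*157) + 22022) = -95466/((689/688 + 33127/4) + 22022) = -95466/(5698533/688 + 22022) = -95466/20849669/688 = -95466*688/20849669 = -65680608/20849669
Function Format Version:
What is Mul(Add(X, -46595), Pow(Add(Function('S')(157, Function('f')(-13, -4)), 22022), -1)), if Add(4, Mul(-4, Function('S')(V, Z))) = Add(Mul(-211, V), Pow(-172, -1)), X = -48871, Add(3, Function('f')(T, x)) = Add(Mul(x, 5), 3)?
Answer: Rational(-65680608, 20849669) ≈ -3.1502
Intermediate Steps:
Function('f')(T, x) = Mul(5, x) (Function('f')(T, x) = Add(-3, Add(Mul(x, 5), 3)) = Add(-3, Add(Mul(5, x), 3)) = Add(-3, Add(3, Mul(5, x))) = Mul(5, x))
Function('S')(V, Z) = Add(Rational(689, 688), Mul(Rational(211, 4), V)) (Function('S')(V, Z) = Add(1, Mul(Rational(-1, 4), Add(Mul(-211, V), Pow(-172, -1)))) = Add(1, Mul(Rational(-1, 4), Add(Mul(-211, V), Rational(-1, 172)))) = Add(1, Mul(Rational(-1, 4), Add(Rational(-1, 172), Mul(-211, V)))) = Add(1, Add(Rational(1, 688), Mul(Rational(211, 4), V))) = Add(Rational(689, 688), Mul(Rational(211, 4), V)))
Mul(Add(X, -46595), Pow(Add(Function('S')(157, Function('f')(-13, -4)), 22022), -1)) = Mul(Add(-48871, -46595), Pow(Add(Add(Rational(689, 688), Mul(Rational(211, 4), 157)), 22022), -1)) = Mul(-95466, Pow(Add(Add(Rational(689, 688), Rational(33127, 4)), 22022), -1)) = Mul(-95466, Pow(Add(Rational(5698533, 688), 22022), -1)) = Mul(-95466, Pow(Rational(20849669, 688), -1)) = Mul(-95466, Rational(688, 20849669)) = Rational(-65680608, 20849669)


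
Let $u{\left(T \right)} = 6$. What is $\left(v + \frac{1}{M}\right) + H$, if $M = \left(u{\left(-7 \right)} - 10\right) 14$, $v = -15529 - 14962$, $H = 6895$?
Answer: $- \frac{1321377}{56} \approx -23596.0$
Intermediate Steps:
$v = -30491$
$M = -56$ ($M = \left(6 - 10\right) 14 = \left(-4\right) 14 = -56$)
$\left(v + \frac{1}{M}\right) + H = \left(-30491 + \frac{1}{-56}\right) + 6895 = \left(-30491 - \frac{1}{56}\right) + 6895 = - \frac{1707497}{56} + 6895 = - \frac{1321377}{56}$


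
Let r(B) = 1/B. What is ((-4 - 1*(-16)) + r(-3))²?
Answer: 1225/9 ≈ 136.11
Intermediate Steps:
r(B) = 1/B
((-4 - 1*(-16)) + r(-3))² = ((-4 - 1*(-16)) + 1/(-3))² = ((-4 + 16) - ⅓)² = (12 - ⅓)² = (35/3)² = 1225/9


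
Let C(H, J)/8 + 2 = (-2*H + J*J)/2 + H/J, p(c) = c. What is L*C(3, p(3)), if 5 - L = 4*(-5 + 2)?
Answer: 68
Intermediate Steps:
L = 17 (L = 5 - 4*(-5 + 2) = 5 - 4*(-3) = 5 - 1*(-12) = 5 + 12 = 17)
C(H, J) = -16 - 8*H + 4*J² + 8*H/J (C(H, J) = -16 + 8*((-2*H + J*J)/2 + H/J) = -16 + 8*((-2*H + J²)*(½) + H/J) = -16 + 8*((J² - 2*H)*(½) + H/J) = -16 + 8*((J²/2 - H) + H/J) = -16 + 8*(J²/2 - H + H/J) = -16 + (-8*H + 4*J² + 8*H/J) = -16 - 8*H + 4*J² + 8*H/J)
L*C(3, p(3)) = 17*(-16 - 8*3 + 4*3² + 8*3/3) = 17*(-16 - 24 + 4*9 + 8*3*(⅓)) = 17*(-16 - 24 + 36 + 8) = 17*4 = 68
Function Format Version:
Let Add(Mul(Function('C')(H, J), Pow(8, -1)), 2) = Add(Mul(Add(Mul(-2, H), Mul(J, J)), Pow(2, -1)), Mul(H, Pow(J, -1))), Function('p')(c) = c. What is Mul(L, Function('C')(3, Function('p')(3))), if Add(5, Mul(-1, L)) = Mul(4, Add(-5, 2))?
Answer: 68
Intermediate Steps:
L = 17 (L = Add(5, Mul(-1, Mul(4, Add(-5, 2)))) = Add(5, Mul(-1, Mul(4, -3))) = Add(5, Mul(-1, -12)) = Add(5, 12) = 17)
Function('C')(H, J) = Add(-16, Mul(-8, H), Mul(4, Pow(J, 2)), Mul(8, H, Pow(J, -1))) (Function('C')(H, J) = Add(-16, Mul(8, Add(Mul(Add(Mul(-2, H), Mul(J, J)), Pow(2, -1)), Mul(H, Pow(J, -1))))) = Add(-16, Mul(8, Add(Mul(Add(Mul(-2, H), Pow(J, 2)), Rational(1, 2)), Mul(H, Pow(J, -1))))) = Add(-16, Mul(8, Add(Mul(Add(Pow(J, 2), Mul(-2, H)), Rational(1, 2)), Mul(H, Pow(J, -1))))) = Add(-16, Mul(8, Add(Add(Mul(Rational(1, 2), Pow(J, 2)), Mul(-1, H)), Mul(H, Pow(J, -1))))) = Add(-16, Mul(8, Add(Mul(Rational(1, 2), Pow(J, 2)), Mul(-1, H), Mul(H, Pow(J, -1))))) = Add(-16, Add(Mul(-8, H), Mul(4, Pow(J, 2)), Mul(8, H, Pow(J, -1)))) = Add(-16, Mul(-8, H), Mul(4, Pow(J, 2)), Mul(8, H, Pow(J, -1))))
Mul(L, Function('C')(3, Function('p')(3))) = Mul(17, Add(-16, Mul(-8, 3), Mul(4, Pow(3, 2)), Mul(8, 3, Pow(3, -1)))) = Mul(17, Add(-16, -24, Mul(4, 9), Mul(8, 3, Rational(1, 3)))) = Mul(17, Add(-16, -24, 36, 8)) = Mul(17, 4) = 68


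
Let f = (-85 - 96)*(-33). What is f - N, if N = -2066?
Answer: 8039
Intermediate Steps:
f = 5973 (f = -181*(-33) = 5973)
f - N = 5973 - 1*(-2066) = 5973 + 2066 = 8039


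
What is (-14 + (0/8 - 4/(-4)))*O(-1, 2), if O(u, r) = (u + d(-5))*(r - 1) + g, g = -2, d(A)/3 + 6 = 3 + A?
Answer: 351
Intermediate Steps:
d(A) = -9 + 3*A (d(A) = -18 + 3*(3 + A) = -18 + (9 + 3*A) = -9 + 3*A)
O(u, r) = -2 + (-1 + r)*(-24 + u) (O(u, r) = (u + (-9 + 3*(-5)))*(r - 1) - 2 = (u + (-9 - 15))*(-1 + r) - 2 = (u - 24)*(-1 + r) - 2 = (-24 + u)*(-1 + r) - 2 = (-1 + r)*(-24 + u) - 2 = -2 + (-1 + r)*(-24 + u))
(-14 + (0/8 - 4/(-4)))*O(-1, 2) = (-14 + (0/8 - 4/(-4)))*(22 - 1*(-1) - 24*2 + 2*(-1)) = (-14 + (0*(⅛) - 4*(-¼)))*(22 + 1 - 48 - 2) = (-14 + (0 + 1))*(-27) = (-14 + 1)*(-27) = -13*(-27) = 351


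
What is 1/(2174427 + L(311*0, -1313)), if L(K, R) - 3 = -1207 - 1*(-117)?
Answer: 1/2173340 ≈ 4.6012e-7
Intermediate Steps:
L(K, R) = -1087 (L(K, R) = 3 + (-1207 - 1*(-117)) = 3 + (-1207 + 117) = 3 - 1090 = -1087)
1/(2174427 + L(311*0, -1313)) = 1/(2174427 - 1087) = 1/2173340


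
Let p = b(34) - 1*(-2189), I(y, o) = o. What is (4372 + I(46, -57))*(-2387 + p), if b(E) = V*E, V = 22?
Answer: 2373250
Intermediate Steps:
b(E) = 22*E
p = 2937 (p = 22*34 - 1*(-2189) = 748 + 2189 = 2937)
(4372 + I(46, -57))*(-2387 + p) = (4372 - 57)*(-2387 + 2937) = 4315*550 = 2373250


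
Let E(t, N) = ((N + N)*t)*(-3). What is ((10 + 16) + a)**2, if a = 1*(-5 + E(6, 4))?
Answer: 15129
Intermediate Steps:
E(t, N) = -6*N*t (E(t, N) = ((2*N)*t)*(-3) = (2*N*t)*(-3) = -6*N*t)
a = -149 (a = 1*(-5 - 6*4*6) = 1*(-5 - 144) = 1*(-149) = -149)
((10 + 16) + a)**2 = ((10 + 16) - 149)**2 = (26 - 149)**2 = (-123)**2 = 15129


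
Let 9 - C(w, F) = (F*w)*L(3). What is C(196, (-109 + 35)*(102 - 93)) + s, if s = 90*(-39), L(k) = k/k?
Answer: 127035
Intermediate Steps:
L(k) = 1
s = -3510
C(w, F) = 9 - F*w
C(196, (-109 + 35)*(102 - 93)) + s = (9 - 1*(-109 + 35)*(102 - 93)*196) - 3510 = (9 - 1*(-74*9)*196) - 3510 = (9 - 1*(-666)*196) - 3510 = (9 + 130536) - 3510 = 130545 - 3510 = 127035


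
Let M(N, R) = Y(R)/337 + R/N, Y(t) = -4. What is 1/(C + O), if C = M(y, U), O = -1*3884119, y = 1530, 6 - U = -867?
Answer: -57290/222521145501 ≈ -2.5746e-7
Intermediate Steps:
U = 873 (U = 6 - 1*(-867) = 6 + 867 = 873)
O = -3884119
M(N, R) = -4/337 + R/N
C = 32009/57290 (C = -4/337 + 873/1530 = -4/337 + 873*(1/1530) = -4/337 + 97/170 = 32009/57290 ≈ 0.55872)
1/(C + O) = 1/(32009/57290 - 3884119) = 1/(-222521145501/57290) = -57290/222521145501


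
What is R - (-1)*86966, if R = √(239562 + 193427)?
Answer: 86966 + √432989 ≈ 87624.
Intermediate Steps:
R = √432989 ≈ 658.02
R - (-1)*86966 = √432989 - (-1)*86966 = √432989 - 1*(-86966) = √432989 + 86966 = 86966 + √432989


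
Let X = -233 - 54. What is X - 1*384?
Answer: -671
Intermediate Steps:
X = -287
X - 1*384 = -287 - 1*384 = -287 - 384 = -671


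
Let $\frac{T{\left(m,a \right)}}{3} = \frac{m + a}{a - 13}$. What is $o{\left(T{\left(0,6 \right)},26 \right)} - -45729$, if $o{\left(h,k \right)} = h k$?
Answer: $\frac{319635}{7} \approx 45662.0$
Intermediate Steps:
$T{\left(m,a \right)} = \frac{3 \left(a + m\right)}{-13 + a}$ ($T{\left(m,a \right)} = 3 \frac{m + a}{a - 13} = 3 \frac{a + m}{-13 + a} = \frac{3 \left(a + m\right)}{-13 + a}$)
$o{\left(T{\left(0,6 \right)},26 \right)} - -45729 = \frac{3 \left(6 + 0\right)}{-13 + 6} \cdot 26 - -45729 = 3 \frac{1}{-7} \cdot 6 \cdot 26 + 45729 = 3 \left(- \frac{1}{7}\right) 6 \cdot 26 + 45729 = \left(- \frac{18}{7}\right) 26 + 45729 = - \frac{468}{7} + 45729 = \frac{319635}{7}$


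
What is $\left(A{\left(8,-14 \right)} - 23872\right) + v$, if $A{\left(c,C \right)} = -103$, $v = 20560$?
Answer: $-3415$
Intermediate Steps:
$\left(A{\left(8,-14 \right)} - 23872\right) + v = \left(-103 - 23872\right) + 20560 = -23975 + 20560 = -3415$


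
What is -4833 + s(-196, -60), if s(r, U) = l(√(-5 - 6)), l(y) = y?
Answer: -4833 + I*√11 ≈ -4833.0 + 3.3166*I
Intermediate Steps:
s(r, U) = I*√11 (s(r, U) = √(-5 - 6) = √(-11) = I*√11)
-4833 + s(-196, -60) = -4833 + I*√11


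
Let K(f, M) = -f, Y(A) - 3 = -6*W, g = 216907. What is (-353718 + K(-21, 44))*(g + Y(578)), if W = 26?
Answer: -76665239538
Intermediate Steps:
Y(A) = -153 (Y(A) = 3 - 6*26 = 3 - 156 = -153)
(-353718 + K(-21, 44))*(g + Y(578)) = (-353718 - 1*(-21))*(216907 - 153) = (-353718 + 21)*216754 = -353697*216754 = -76665239538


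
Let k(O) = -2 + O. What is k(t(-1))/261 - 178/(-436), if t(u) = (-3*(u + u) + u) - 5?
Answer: 22793/56898 ≈ 0.40059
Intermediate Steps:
t(u) = -5 - 5*u (t(u) = (-6*u + u) - 5 = -5*u - 5 = -5 - 5*u)
k(t(-1))/261 - 178/(-436) = (-2 + (-5 - 5*(-1)))/261 - 178/(-436) = (-2 + (-5 + 5))*(1/261) - 178*(-1/436) = (-2 + 0)*(1/261) + 89/218 = -2*1/261 + 89/218 = -2/261 + 89/218 = 22793/56898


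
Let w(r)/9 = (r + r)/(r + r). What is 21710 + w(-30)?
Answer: 21719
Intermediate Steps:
w(r) = 9 (w(r) = 9*((r + r)/(r + r)) = 9*((2*r)/((2*r))) = 9*((2*r)*(1/(2*r))) = 9*1 = 9)
21710 + w(-30) = 21710 + 9 = 21719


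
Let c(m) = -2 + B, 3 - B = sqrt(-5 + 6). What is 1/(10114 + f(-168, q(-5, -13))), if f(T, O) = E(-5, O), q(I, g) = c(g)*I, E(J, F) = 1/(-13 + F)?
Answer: 13/131481 ≈ 9.8874e-5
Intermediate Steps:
B = 2 (B = 3 - sqrt(-5 + 6) = 3 - sqrt(1) = 3 - 1*1 = 3 - 1 = 2)
c(m) = 0 (c(m) = -2 + 2 = 0)
q(I, g) = 0 (q(I, g) = 0*I = 0)
f(T, O) = 1/(-13 + O)
1/(10114 + f(-168, q(-5, -13))) = 1/(10114 + 1/(-13 + 0)) = 1/(10114 + 1/(-13)) = 1/(10114 - 1/13) = 1/(131481/13) = 13/131481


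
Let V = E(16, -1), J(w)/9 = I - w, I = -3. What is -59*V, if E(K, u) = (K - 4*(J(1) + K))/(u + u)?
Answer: 2832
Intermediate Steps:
J(w) = -27 - 9*w (J(w) = 9*(-3 - w) = -27 - 9*w)
E(K, u) = (144 - 3*K)/(2*u) (E(K, u) = (K - 4*((-27 - 9*1) + K))/(u + u) = (K - 4*((-27 - 9) + K))/((2*u)) = (K - 4*(-36 + K))*(1/(2*u)) = (K + (144 - 4*K))*(1/(2*u)) = (144 - 3*K)*(1/(2*u)) = (144 - 3*K)/(2*u))
V = -48 (V = (3/2)*(48 - 1*16)/(-1) = (3/2)*(-1)*(48 - 16) = (3/2)*(-1)*32 = -48)
-59*V = -59*(-48) = 2832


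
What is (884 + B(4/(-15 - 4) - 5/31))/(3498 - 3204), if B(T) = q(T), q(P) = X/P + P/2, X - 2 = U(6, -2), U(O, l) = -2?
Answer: 1041133/346332 ≈ 3.0062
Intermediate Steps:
X = 0 (X = 2 - 2 = 0)
q(P) = P/2 (q(P) = 0/P + P/2 = 0 + P*(½) = 0 + P/2 = P/2)
B(T) = T/2
(884 + B(4/(-15 - 4) - 5/31))/(3498 - 3204) = (884 + (4/(-15 - 4) - 5/31)/2)/(3498 - 3204) = (884 + (4/(-19) - 5*1/31)/2)/294 = (884 + (4*(-1/19) - 5/31)/2)*(1/294) = (884 + (-4/19 - 5/31)/2)*(1/294) = (884 + (½)*(-219/589))*(1/294) = (884 - 219/1178)*(1/294) = (1041133/1178)*(1/294) = 1041133/346332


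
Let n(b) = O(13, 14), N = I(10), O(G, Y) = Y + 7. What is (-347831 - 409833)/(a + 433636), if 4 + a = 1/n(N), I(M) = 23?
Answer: -15910944/9106273 ≈ -1.7473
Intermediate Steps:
O(G, Y) = 7 + Y
N = 23
n(b) = 21 (n(b) = 7 + 14 = 21)
a = -83/21 (a = -4 + 1/21 = -83/21 ≈ -3.9524)
(-347831 - 409833)/(a + 433636) = (-347831 - 409833)/(-83/21 + 433636) = -757664/9106273/21 = -757664*21/9106273 = -15910944/9106273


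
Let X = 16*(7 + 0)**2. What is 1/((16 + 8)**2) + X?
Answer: 451585/576 ≈ 784.00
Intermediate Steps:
X = 784 (X = 16*7**2 = 16*49 = 784)
1/((16 + 8)**2) + X = 1/((16 + 8)**2) + 784 = 1/(24**2) + 784 = 1/576 + 784 = 451585/576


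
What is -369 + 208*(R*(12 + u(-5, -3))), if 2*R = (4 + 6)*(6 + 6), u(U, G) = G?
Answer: 111951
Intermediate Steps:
R = 60 (R = ((4 + 6)*(6 + 6))/2 = (10*12)/2 = (½)*120 = 60)
-369 + 208*(R*(12 + u(-5, -3))) = -369 + 208*(60*(12 - 3)) = -369 + 208*(60*9) = -369 + 208*540 = -369 + 112320 = 111951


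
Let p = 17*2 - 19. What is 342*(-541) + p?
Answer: -185007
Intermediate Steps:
p = 15 (p = 34 - 19 = 15)
342*(-541) + p = 342*(-541) + 15 = -185022 + 15 = -185007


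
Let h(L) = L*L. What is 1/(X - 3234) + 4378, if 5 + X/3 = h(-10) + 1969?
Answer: 12950125/2958 ≈ 4378.0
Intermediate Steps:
h(L) = L**2
X = 6192 (X = -15 + 3*((-10)**2 + 1969) = -15 + 3*(100 + 1969) = -15 + 3*2069 = -15 + 6207 = 6192)
1/(X - 3234) + 4378 = 1/(6192 - 3234) + 4378 = 1/2958 + 4378 = 12950125/2958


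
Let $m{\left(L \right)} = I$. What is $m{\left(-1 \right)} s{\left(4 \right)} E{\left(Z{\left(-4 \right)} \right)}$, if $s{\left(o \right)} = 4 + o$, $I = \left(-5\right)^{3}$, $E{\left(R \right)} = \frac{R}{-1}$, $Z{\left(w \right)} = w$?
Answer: $-4000$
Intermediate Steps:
$E{\left(R \right)} = - R$ ($E{\left(R \right)} = R \left(-1\right) = - R$)
$I = -125$
$m{\left(L \right)} = -125$
$m{\left(-1 \right)} s{\left(4 \right)} E{\left(Z{\left(-4 \right)} \right)} = - 125 \left(4 + 4\right) \left(\left(-1\right) \left(-4\right)\right) = \left(-125\right) 8 \cdot 4 = \left(-1000\right) 4 = -4000$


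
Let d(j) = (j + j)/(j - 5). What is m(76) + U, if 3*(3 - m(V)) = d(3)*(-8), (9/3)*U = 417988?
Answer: 417973/3 ≈ 1.3932e+5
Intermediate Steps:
U = 417988/3 (U = (1/3)*417988 = 417988/3 ≈ 1.3933e+5)
d(j) = 2*j/(-5 + j) (d(j) = (2*j)/(-5 + j) = 2*j/(-5 + j))
m(V) = -5 (m(V) = 3 - 2*3/(-5 + 3)*(-8)/3 = 3 - 2*3/(-2)*(-8)/3 = 3 - 2*3*(-1/2)*(-8)/3 = 3 - (-1)*(-8) = 3 - 1/3*24 = 3 - 8 = -5)
m(76) + U = -5 + 417988/3 = 417973/3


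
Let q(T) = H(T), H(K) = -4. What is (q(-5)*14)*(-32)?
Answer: 1792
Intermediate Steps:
q(T) = -4
(q(-5)*14)*(-32) = -4*14*(-32) = -56*(-32) = 1792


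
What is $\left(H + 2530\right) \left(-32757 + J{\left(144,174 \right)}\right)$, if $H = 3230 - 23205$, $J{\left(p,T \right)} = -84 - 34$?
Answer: $573504375$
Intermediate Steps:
$J{\left(p,T \right)} = -118$
$H = -19975$
$\left(H + 2530\right) \left(-32757 + J{\left(144,174 \right)}\right) = \left(-19975 + 2530\right) \left(-32757 - 118\right) = \left(-17445\right) \left(-32875\right) = 573504375$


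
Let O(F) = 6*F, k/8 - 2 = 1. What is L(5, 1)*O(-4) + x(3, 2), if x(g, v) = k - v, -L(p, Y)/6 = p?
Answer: 742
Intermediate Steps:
k = 24 (k = 16 + 8*1 = 16 + 8 = 24)
L(p, Y) = -6*p
x(g, v) = 24 - v
L(5, 1)*O(-4) + x(3, 2) = (-6*5)*(6*(-4)) + (24 - 1*2) = -30*(-24) + (24 - 2) = 720 + 22 = 742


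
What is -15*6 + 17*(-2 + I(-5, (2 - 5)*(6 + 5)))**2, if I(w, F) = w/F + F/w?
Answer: 7998902/27225 ≈ 293.81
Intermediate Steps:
I(w, F) = F/w + w/F
-15*6 + 17*(-2 + I(-5, (2 - 5)*(6 + 5)))**2 = -15*6 + 17*(-2 + (((2 - 5)*(6 + 5))/(-5) - 5*1/((2 - 5)*(6 + 5))))**2 = -90 + 17*(-2 + (-3*11*(-1/5) - 5/((-3*11))))**2 = -90 + 17*(-2 + (-33*(-1/5) - 5/(-33)))**2 = -90 + 17*(-2 + (33/5 - 5*(-1/33)))**2 = -90 + 17*(-2 + (33/5 + 5/33))**2 = -90 + 17*(-2 + 1114/165)**2 = -90 + 17*(784/165)**2 = -90 + 17*(614656/27225) = -90 + 10449152/27225 = 7998902/27225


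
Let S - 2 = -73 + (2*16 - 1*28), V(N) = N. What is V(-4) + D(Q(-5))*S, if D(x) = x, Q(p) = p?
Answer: 331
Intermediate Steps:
S = -67 (S = 2 + (-73 + (2*16 - 1*28)) = 2 + (-73 + (32 - 28)) = 2 + (-73 + 4) = 2 - 69 = -67)
V(-4) + D(Q(-5))*S = -4 - 5*(-67) = -4 + 335 = 331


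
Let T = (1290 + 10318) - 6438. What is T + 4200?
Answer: 9370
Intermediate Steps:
T = 5170 (T = 11608 - 6438 = 5170)
T + 4200 = 5170 + 4200 = 9370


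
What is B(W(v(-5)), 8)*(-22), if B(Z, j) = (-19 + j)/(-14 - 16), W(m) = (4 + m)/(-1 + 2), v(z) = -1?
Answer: -121/15 ≈ -8.0667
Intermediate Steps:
W(m) = 4 + m (W(m) = (4 + m)/1 = (4 + m)*1 = 4 + m)
B(Z, j) = 19/30 - j/30 (B(Z, j) = (-19 + j)/(-30) = (-19 + j)*(-1/30) = 19/30 - j/30)
B(W(v(-5)), 8)*(-22) = (19/30 - 1/30*8)*(-22) = (19/30 - 4/15)*(-22) = (11/30)*(-22) = -121/15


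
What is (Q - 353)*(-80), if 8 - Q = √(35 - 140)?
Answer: 27600 + 80*I*√105 ≈ 27600.0 + 819.76*I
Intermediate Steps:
Q = 8 - I*√105 (Q = 8 - √(35 - 140) = 8 - √(-105) = 8 - I*√105 ≈ 8.0 - 10.247*I)
(Q - 353)*(-80) = ((8 - I*√105) - 353)*(-80) = (-345 - I*√105)*(-80) = 27600 + 80*I*√105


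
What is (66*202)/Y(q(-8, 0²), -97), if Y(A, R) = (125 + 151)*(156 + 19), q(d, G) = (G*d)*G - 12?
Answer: 1111/4025 ≈ 0.27602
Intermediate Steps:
q(d, G) = -12 + d*G² (q(d, G) = d*G² - 12 = -12 + d*G²)
Y(A, R) = 48300 (Y(A, R) = 276*175 = 48300)
(66*202)/Y(q(-8, 0²), -97) = (66*202)/48300 = 13332*(1/48300) = 1111/4025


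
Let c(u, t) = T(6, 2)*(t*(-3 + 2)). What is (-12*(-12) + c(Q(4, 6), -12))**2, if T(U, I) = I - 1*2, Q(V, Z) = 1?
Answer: 20736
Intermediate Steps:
T(U, I) = -2 + I (T(U, I) = I - 2 = -2 + I)
c(u, t) = 0 (c(u, t) = (-2 + 2)*(t*(-3 + 2)) = 0*(t*(-1)) = 0*(-t) = 0)
(-12*(-12) + c(Q(4, 6), -12))**2 = (-12*(-12) + 0)**2 = (144 + 0)**2 = 144**2 = 20736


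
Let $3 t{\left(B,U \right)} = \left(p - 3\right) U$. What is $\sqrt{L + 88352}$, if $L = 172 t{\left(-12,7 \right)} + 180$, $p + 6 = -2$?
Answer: $\frac{8 \sqrt{11829}}{3} \approx 290.03$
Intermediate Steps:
$p = -8$ ($p = -6 - 2 = -8$)
$t{\left(B,U \right)} = - \frac{11 U}{3}$ ($t{\left(B,U \right)} = \frac{\left(-8 - 3\right) U}{3} = \frac{\left(-11\right) U}{3} = - \frac{11 U}{3}$)
$L = - \frac{12704}{3}$ ($L = 172 \left(\left(- \frac{11}{3}\right) 7\right) + 180 = 172 \left(- \frac{77}{3}\right) + 180 = - \frac{13244}{3} + 180 = - \frac{12704}{3} \approx -4234.7$)
$\sqrt{L + 88352} = \sqrt{- \frac{12704}{3} + 88352} = \sqrt{\frac{252352}{3}} = \frac{8 \sqrt{11829}}{3}$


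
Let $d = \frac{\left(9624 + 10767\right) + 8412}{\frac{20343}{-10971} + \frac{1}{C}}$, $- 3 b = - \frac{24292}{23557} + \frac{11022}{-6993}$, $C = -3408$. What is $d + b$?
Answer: $- \frac{6570205717030601602}{423061057812645} \approx -15530.0$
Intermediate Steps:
$b = \frac{143173070}{164734101}$ ($b = - \frac{- \frac{24292}{23557} + \frac{11022}{-6993}}{3} = - \frac{\left(-24292\right) \frac{1}{23557} + 11022 \left(- \frac{1}{6993}\right)}{3} = - \frac{- \frac{24292}{23557} - \frac{3674}{2331}}{3} = \left(- \frac{1}{3}\right) \left(- \frac{143173070}{54911367}\right) = \frac{143173070}{164734101} \approx 0.86912$)
$d = - \frac{39885933552}{2568145}$ ($d = \frac{\left(9624 + 10767\right) + 8412}{\frac{20343}{-10971} + \frac{1}{-3408}} = \frac{20391 + 8412}{20343 \left(- \frac{1}{10971}\right) - \frac{1}{3408}} = \frac{28803}{- \frac{6781}{3657} - \frac{1}{3408}} = \frac{28803}{- \frac{2568145}{1384784}} = 28803 \left(- \frac{1384784}{2568145}\right) = - \frac{39885933552}{2568145} \approx -15531.0$)
$d + b = - \frac{39885933552}{2568145} + \frac{143173070}{164734101} = - \frac{6570205717030601602}{423061057812645}$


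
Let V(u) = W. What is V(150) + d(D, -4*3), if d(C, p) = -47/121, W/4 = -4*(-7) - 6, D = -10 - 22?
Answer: 10601/121 ≈ 87.612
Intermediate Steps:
D = -32
W = 88 (W = 4*(-4*(-7) - 6) = 4*(28 - 6) = 4*22 = 88)
V(u) = 88
d(C, p) = -47/121 (d(C, p) = -47*1/121 = -47/121)
V(150) + d(D, -4*3) = 88 - 47/121 = 10601/121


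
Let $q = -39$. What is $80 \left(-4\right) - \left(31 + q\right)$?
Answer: $-312$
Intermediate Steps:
$80 \left(-4\right) - \left(31 + q\right) = 80 \left(-4\right) - -8 = -320 + \left(-31 + 39\right) = -320 + 8 = -312$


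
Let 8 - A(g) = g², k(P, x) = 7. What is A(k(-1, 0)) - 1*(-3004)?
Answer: 2963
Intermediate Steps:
A(g) = 8 - g²
A(k(-1, 0)) - 1*(-3004) = (8 - 1*7²) - 1*(-3004) = (8 - 1*49) + 3004 = (8 - 49) + 3004 = -41 + 3004 = 2963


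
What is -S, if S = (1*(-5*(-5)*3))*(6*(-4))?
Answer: 1800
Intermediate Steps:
S = -1800 (S = (1*(25*3))*(-24) = (1*75)*(-24) = 75*(-24) = -1800)
-S = -1*(-1800) = 1800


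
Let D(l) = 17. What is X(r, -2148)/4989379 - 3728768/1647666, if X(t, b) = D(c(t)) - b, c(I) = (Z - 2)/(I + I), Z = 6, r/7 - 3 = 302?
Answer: -9300334779091/4110415069707 ≈ -2.2626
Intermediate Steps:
r = 2135 (r = 21 + 7*302 = 21 + 2114 = 2135)
c(I) = 2/I (c(I) = (6 - 2)/(I + I) = 4/((2*I)) = 4*(1/(2*I)) = 2/I)
X(t, b) = 17 - b
X(r, -2148)/4989379 - 3728768/1647666 = (17 - 1*(-2148))/4989379 - 3728768/1647666 = (17 + 2148)*(1/4989379) - 3728768*1/1647666 = 2165*(1/4989379) - 1864384/823833 = 2165/4989379 - 1864384/823833 = -9300334779091/4110415069707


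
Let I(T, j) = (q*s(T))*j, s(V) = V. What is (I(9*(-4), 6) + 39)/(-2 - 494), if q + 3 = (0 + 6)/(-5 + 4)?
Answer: -1983/496 ≈ -3.9980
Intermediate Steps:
q = -9 (q = -3 + (0 + 6)/(-5 + 4) = -3 + 6/(-1) = -3 + 6*(-1) = -3 - 6 = -9)
I(T, j) = -9*T*j (I(T, j) = (-9*T)*j = -9*T*j)
(I(9*(-4), 6) + 39)/(-2 - 494) = (-9*9*(-4)*6 + 39)/(-2 - 494) = (-9*(-36)*6 + 39)/(-496) = (1944 + 39)*(-1/496) = 1983*(-1/496) = -1983/496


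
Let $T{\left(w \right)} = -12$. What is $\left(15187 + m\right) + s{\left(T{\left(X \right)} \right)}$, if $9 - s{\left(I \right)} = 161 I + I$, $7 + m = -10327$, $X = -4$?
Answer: $6806$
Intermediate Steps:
$m = -10334$ ($m = -7 - 10327 = -10334$)
$s{\left(I \right)} = 9 - 162 I$ ($s{\left(I \right)} = 9 - \left(161 I + I\right) = 9 - 162 I$)
$\left(15187 + m\right) + s{\left(T{\left(X \right)} \right)} = \left(15187 - 10334\right) + \left(9 - -1944\right) = 4853 + \left(9 + 1944\right) = 4853 + 1953 = 6806$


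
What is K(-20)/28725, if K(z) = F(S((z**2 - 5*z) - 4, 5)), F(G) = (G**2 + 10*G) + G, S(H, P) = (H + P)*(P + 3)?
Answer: 5369384/9575 ≈ 560.77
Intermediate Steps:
S(H, P) = (3 + P)*(H + P) (S(H, P) = (H + P)*(3 + P) = (3 + P)*(H + P))
F(G) = G**2 + 11*G
K(z) = (8 - 40*z + 8*z**2)*(19 - 40*z + 8*z**2) (K(z) = (5**2 + 3*((z**2 - 5*z) - 4) + 3*5 + ((z**2 - 5*z) - 4)*5)*(11 + (5**2 + 3*((z**2 - 5*z) - 4) + 3*5 + ((z**2 - 5*z) - 4)*5)) = (25 + 3*(-4 + z**2 - 5*z) + 15 + (-4 + z**2 - 5*z)*5)*(11 + (25 + 3*(-4 + z**2 - 5*z) + 15 + (-4 + z**2 - 5*z)*5)) = (25 + (-12 - 15*z + 3*z**2) + 15 + (-20 - 25*z + 5*z**2))*(11 + (25 + (-12 - 15*z + 3*z**2) + 15 + (-20 - 25*z + 5*z**2))) = (8 - 40*z + 8*z**2)*(11 + (8 - 40*z + 8*z**2)) = (8 - 40*z + 8*z**2)*(19 - 40*z + 8*z**2))
K(-20)/28725 = (8*(-1 - 1*(-20)**2 + 5*(-20))*(-19 - 8*(-20)**2 + 40*(-20)))/28725 = (8*(-1 - 1*400 - 100)*(-19 - 8*400 - 800))*(1/28725) = (8*(-1 - 400 - 100)*(-19 - 3200 - 800))*(1/28725) = (8*(-501)*(-4019))*(1/28725) = 16108152*(1/28725) = 5369384/9575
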